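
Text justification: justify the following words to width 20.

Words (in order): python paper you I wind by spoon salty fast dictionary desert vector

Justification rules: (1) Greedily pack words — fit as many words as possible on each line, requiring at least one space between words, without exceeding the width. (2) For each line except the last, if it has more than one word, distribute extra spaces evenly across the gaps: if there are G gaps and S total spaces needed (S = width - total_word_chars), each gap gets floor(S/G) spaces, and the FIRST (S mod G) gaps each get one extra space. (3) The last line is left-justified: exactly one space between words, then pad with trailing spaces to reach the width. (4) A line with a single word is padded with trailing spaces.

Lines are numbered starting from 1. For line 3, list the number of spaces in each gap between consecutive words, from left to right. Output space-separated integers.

Line 1: ['python', 'paper', 'you', 'I'] (min_width=18, slack=2)
Line 2: ['wind', 'by', 'spoon', 'salty'] (min_width=19, slack=1)
Line 3: ['fast', 'dictionary'] (min_width=15, slack=5)
Line 4: ['desert', 'vector'] (min_width=13, slack=7)

Answer: 6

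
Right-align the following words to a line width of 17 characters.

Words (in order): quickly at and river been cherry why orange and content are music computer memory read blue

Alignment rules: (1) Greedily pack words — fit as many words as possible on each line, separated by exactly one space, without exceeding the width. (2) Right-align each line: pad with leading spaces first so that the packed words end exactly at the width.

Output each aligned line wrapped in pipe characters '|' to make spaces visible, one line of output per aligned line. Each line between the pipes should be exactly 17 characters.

Answer: |   quickly at and|
|river been cherry|
|   why orange and|
|content are music|
|  computer memory|
|        read blue|

Derivation:
Line 1: ['quickly', 'at', 'and'] (min_width=14, slack=3)
Line 2: ['river', 'been', 'cherry'] (min_width=17, slack=0)
Line 3: ['why', 'orange', 'and'] (min_width=14, slack=3)
Line 4: ['content', 'are', 'music'] (min_width=17, slack=0)
Line 5: ['computer', 'memory'] (min_width=15, slack=2)
Line 6: ['read', 'blue'] (min_width=9, slack=8)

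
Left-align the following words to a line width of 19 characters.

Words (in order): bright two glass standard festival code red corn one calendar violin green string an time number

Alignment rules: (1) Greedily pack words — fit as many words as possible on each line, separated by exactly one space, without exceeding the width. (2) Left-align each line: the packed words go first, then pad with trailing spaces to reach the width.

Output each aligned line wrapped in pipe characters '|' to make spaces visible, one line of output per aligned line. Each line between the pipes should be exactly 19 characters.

Answer: |bright two glass   |
|standard festival  |
|code red corn one  |
|calendar violin    |
|green string an    |
|time number        |

Derivation:
Line 1: ['bright', 'two', 'glass'] (min_width=16, slack=3)
Line 2: ['standard', 'festival'] (min_width=17, slack=2)
Line 3: ['code', 'red', 'corn', 'one'] (min_width=17, slack=2)
Line 4: ['calendar', 'violin'] (min_width=15, slack=4)
Line 5: ['green', 'string', 'an'] (min_width=15, slack=4)
Line 6: ['time', 'number'] (min_width=11, slack=8)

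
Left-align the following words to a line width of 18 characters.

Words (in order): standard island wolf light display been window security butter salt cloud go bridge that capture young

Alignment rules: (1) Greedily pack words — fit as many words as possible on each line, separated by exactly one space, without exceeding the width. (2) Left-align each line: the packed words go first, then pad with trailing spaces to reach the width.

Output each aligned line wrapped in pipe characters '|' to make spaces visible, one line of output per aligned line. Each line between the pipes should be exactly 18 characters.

Line 1: ['standard', 'island'] (min_width=15, slack=3)
Line 2: ['wolf', 'light', 'display'] (min_width=18, slack=0)
Line 3: ['been', 'window'] (min_width=11, slack=7)
Line 4: ['security', 'butter'] (min_width=15, slack=3)
Line 5: ['salt', 'cloud', 'go'] (min_width=13, slack=5)
Line 6: ['bridge', 'that'] (min_width=11, slack=7)
Line 7: ['capture', 'young'] (min_width=13, slack=5)

Answer: |standard island   |
|wolf light display|
|been window       |
|security butter   |
|salt cloud go     |
|bridge that       |
|capture young     |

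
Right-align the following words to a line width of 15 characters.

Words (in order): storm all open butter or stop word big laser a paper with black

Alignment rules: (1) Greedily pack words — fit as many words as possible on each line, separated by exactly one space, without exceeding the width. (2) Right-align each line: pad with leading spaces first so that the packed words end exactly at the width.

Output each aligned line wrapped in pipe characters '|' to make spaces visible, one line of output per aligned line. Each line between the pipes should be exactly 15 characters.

Line 1: ['storm', 'all', 'open'] (min_width=14, slack=1)
Line 2: ['butter', 'or', 'stop'] (min_width=14, slack=1)
Line 3: ['word', 'big', 'laser'] (min_width=14, slack=1)
Line 4: ['a', 'paper', 'with'] (min_width=12, slack=3)
Line 5: ['black'] (min_width=5, slack=10)

Answer: | storm all open|
| butter or stop|
| word big laser|
|   a paper with|
|          black|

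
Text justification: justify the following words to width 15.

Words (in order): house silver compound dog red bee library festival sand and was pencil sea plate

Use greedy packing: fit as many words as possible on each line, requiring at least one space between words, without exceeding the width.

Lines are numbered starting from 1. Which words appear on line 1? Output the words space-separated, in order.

Answer: house silver

Derivation:
Line 1: ['house', 'silver'] (min_width=12, slack=3)
Line 2: ['compound', 'dog'] (min_width=12, slack=3)
Line 3: ['red', 'bee', 'library'] (min_width=15, slack=0)
Line 4: ['festival', 'sand'] (min_width=13, slack=2)
Line 5: ['and', 'was', 'pencil'] (min_width=14, slack=1)
Line 6: ['sea', 'plate'] (min_width=9, slack=6)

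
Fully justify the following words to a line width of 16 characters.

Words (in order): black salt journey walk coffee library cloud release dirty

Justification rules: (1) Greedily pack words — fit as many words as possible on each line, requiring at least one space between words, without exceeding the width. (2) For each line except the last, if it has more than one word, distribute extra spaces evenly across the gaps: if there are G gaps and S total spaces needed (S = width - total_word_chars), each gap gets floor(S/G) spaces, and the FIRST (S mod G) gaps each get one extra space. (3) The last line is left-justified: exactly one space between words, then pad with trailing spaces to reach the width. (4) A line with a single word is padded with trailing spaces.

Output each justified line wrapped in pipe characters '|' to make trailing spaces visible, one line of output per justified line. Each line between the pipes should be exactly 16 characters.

Answer: |black       salt|
|journey     walk|
|coffee   library|
|cloud    release|
|dirty           |

Derivation:
Line 1: ['black', 'salt'] (min_width=10, slack=6)
Line 2: ['journey', 'walk'] (min_width=12, slack=4)
Line 3: ['coffee', 'library'] (min_width=14, slack=2)
Line 4: ['cloud', 'release'] (min_width=13, slack=3)
Line 5: ['dirty'] (min_width=5, slack=11)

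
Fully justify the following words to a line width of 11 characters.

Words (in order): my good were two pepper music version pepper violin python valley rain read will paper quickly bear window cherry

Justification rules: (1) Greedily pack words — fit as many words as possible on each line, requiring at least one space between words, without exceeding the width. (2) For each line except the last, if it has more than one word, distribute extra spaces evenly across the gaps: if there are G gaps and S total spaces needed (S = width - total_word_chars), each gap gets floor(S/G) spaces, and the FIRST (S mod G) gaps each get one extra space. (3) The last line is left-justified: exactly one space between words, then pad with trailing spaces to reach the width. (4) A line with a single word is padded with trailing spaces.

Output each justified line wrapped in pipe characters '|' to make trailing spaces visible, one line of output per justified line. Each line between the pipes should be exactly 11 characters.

Line 1: ['my', 'good'] (min_width=7, slack=4)
Line 2: ['were', 'two'] (min_width=8, slack=3)
Line 3: ['pepper'] (min_width=6, slack=5)
Line 4: ['music'] (min_width=5, slack=6)
Line 5: ['version'] (min_width=7, slack=4)
Line 6: ['pepper'] (min_width=6, slack=5)
Line 7: ['violin'] (min_width=6, slack=5)
Line 8: ['python'] (min_width=6, slack=5)
Line 9: ['valley', 'rain'] (min_width=11, slack=0)
Line 10: ['read', 'will'] (min_width=9, slack=2)
Line 11: ['paper'] (min_width=5, slack=6)
Line 12: ['quickly'] (min_width=7, slack=4)
Line 13: ['bear', 'window'] (min_width=11, slack=0)
Line 14: ['cherry'] (min_width=6, slack=5)

Answer: |my     good|
|were    two|
|pepper     |
|music      |
|version    |
|pepper     |
|violin     |
|python     |
|valley rain|
|read   will|
|paper      |
|quickly    |
|bear window|
|cherry     |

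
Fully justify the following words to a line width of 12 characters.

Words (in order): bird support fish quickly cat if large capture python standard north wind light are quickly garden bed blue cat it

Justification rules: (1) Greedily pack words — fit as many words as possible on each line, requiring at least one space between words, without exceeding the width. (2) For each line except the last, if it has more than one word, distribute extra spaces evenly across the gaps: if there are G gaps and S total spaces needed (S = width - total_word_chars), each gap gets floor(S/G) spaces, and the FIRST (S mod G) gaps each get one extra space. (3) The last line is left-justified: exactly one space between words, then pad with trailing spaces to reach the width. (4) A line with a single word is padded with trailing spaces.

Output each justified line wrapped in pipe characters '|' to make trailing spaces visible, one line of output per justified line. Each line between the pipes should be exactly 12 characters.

Answer: |bird support|
|fish quickly|
|cat if large|
|capture     |
|python      |
|standard    |
|north   wind|
|light    are|
|quickly     |
|garden   bed|
|blue cat it |

Derivation:
Line 1: ['bird', 'support'] (min_width=12, slack=0)
Line 2: ['fish', 'quickly'] (min_width=12, slack=0)
Line 3: ['cat', 'if', 'large'] (min_width=12, slack=0)
Line 4: ['capture'] (min_width=7, slack=5)
Line 5: ['python'] (min_width=6, slack=6)
Line 6: ['standard'] (min_width=8, slack=4)
Line 7: ['north', 'wind'] (min_width=10, slack=2)
Line 8: ['light', 'are'] (min_width=9, slack=3)
Line 9: ['quickly'] (min_width=7, slack=5)
Line 10: ['garden', 'bed'] (min_width=10, slack=2)
Line 11: ['blue', 'cat', 'it'] (min_width=11, slack=1)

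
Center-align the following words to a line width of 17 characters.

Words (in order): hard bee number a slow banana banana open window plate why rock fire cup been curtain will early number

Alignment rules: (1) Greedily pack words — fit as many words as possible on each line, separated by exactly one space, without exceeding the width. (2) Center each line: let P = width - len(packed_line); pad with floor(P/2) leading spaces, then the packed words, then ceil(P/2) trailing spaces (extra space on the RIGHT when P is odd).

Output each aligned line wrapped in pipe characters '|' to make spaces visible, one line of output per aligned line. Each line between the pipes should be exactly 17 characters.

Line 1: ['hard', 'bee', 'number', 'a'] (min_width=17, slack=0)
Line 2: ['slow', 'banana'] (min_width=11, slack=6)
Line 3: ['banana', 'open'] (min_width=11, slack=6)
Line 4: ['window', 'plate', 'why'] (min_width=16, slack=1)
Line 5: ['rock', 'fire', 'cup'] (min_width=13, slack=4)
Line 6: ['been', 'curtain', 'will'] (min_width=17, slack=0)
Line 7: ['early', 'number'] (min_width=12, slack=5)

Answer: |hard bee number a|
|   slow banana   |
|   banana open   |
|window plate why |
|  rock fire cup  |
|been curtain will|
|  early number   |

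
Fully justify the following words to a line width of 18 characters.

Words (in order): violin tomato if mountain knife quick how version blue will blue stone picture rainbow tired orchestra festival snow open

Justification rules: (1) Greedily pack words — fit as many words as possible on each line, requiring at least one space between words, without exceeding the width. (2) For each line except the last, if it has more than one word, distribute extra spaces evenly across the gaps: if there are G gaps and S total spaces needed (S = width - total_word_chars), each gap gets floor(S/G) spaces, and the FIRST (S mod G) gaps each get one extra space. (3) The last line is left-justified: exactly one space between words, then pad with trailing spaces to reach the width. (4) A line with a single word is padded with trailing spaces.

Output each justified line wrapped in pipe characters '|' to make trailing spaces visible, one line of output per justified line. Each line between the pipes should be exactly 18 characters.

Line 1: ['violin', 'tomato', 'if'] (min_width=16, slack=2)
Line 2: ['mountain', 'knife'] (min_width=14, slack=4)
Line 3: ['quick', 'how', 'version'] (min_width=17, slack=1)
Line 4: ['blue', 'will', 'blue'] (min_width=14, slack=4)
Line 5: ['stone', 'picture'] (min_width=13, slack=5)
Line 6: ['rainbow', 'tired'] (min_width=13, slack=5)
Line 7: ['orchestra', 'festival'] (min_width=18, slack=0)
Line 8: ['snow', 'open'] (min_width=9, slack=9)

Answer: |violin  tomato  if|
|mountain     knife|
|quick  how version|
|blue   will   blue|
|stone      picture|
|rainbow      tired|
|orchestra festival|
|snow open         |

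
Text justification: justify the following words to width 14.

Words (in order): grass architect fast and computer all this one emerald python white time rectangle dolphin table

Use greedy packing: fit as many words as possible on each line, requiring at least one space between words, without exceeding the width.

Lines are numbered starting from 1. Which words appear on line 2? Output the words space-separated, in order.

Line 1: ['grass'] (min_width=5, slack=9)
Line 2: ['architect', 'fast'] (min_width=14, slack=0)
Line 3: ['and', 'computer'] (min_width=12, slack=2)
Line 4: ['all', 'this', 'one'] (min_width=12, slack=2)
Line 5: ['emerald', 'python'] (min_width=14, slack=0)
Line 6: ['white', 'time'] (min_width=10, slack=4)
Line 7: ['rectangle'] (min_width=9, slack=5)
Line 8: ['dolphin', 'table'] (min_width=13, slack=1)

Answer: architect fast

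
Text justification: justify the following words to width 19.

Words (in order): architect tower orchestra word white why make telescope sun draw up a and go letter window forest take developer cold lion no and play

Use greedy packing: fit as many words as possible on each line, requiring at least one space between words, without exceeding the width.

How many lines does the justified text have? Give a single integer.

Line 1: ['architect', 'tower'] (min_width=15, slack=4)
Line 2: ['orchestra', 'word'] (min_width=14, slack=5)
Line 3: ['white', 'why', 'make'] (min_width=14, slack=5)
Line 4: ['telescope', 'sun', 'draw'] (min_width=18, slack=1)
Line 5: ['up', 'a', 'and', 'go', 'letter'] (min_width=18, slack=1)
Line 6: ['window', 'forest', 'take'] (min_width=18, slack=1)
Line 7: ['developer', 'cold', 'lion'] (min_width=19, slack=0)
Line 8: ['no', 'and', 'play'] (min_width=11, slack=8)
Total lines: 8

Answer: 8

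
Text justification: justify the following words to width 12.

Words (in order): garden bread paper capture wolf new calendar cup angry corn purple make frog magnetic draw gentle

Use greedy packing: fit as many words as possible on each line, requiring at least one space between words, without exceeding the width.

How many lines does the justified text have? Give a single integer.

Line 1: ['garden', 'bread'] (min_width=12, slack=0)
Line 2: ['paper'] (min_width=5, slack=7)
Line 3: ['capture', 'wolf'] (min_width=12, slack=0)
Line 4: ['new', 'calendar'] (min_width=12, slack=0)
Line 5: ['cup', 'angry'] (min_width=9, slack=3)
Line 6: ['corn', 'purple'] (min_width=11, slack=1)
Line 7: ['make', 'frog'] (min_width=9, slack=3)
Line 8: ['magnetic'] (min_width=8, slack=4)
Line 9: ['draw', 'gentle'] (min_width=11, slack=1)
Total lines: 9

Answer: 9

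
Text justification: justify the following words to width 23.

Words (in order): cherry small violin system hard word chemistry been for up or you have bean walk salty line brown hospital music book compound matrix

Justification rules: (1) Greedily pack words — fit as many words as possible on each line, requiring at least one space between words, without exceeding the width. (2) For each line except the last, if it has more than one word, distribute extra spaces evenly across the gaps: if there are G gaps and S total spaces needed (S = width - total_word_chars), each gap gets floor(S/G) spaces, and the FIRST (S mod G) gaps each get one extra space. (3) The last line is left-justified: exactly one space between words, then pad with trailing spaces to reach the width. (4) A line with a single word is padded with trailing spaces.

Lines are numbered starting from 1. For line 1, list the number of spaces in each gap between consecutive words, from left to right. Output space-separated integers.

Answer: 3 3

Derivation:
Line 1: ['cherry', 'small', 'violin'] (min_width=19, slack=4)
Line 2: ['system', 'hard', 'word'] (min_width=16, slack=7)
Line 3: ['chemistry', 'been', 'for', 'up'] (min_width=21, slack=2)
Line 4: ['or', 'you', 'have', 'bean', 'walk'] (min_width=21, slack=2)
Line 5: ['salty', 'line', 'brown'] (min_width=16, slack=7)
Line 6: ['hospital', 'music', 'book'] (min_width=19, slack=4)
Line 7: ['compound', 'matrix'] (min_width=15, slack=8)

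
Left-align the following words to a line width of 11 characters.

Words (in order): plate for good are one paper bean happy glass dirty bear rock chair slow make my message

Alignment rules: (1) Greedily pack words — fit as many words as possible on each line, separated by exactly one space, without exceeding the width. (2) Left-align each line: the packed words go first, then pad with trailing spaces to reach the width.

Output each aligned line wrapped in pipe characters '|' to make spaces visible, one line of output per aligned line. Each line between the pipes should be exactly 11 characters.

Line 1: ['plate', 'for'] (min_width=9, slack=2)
Line 2: ['good', 'are'] (min_width=8, slack=3)
Line 3: ['one', 'paper'] (min_width=9, slack=2)
Line 4: ['bean', 'happy'] (min_width=10, slack=1)
Line 5: ['glass', 'dirty'] (min_width=11, slack=0)
Line 6: ['bear', 'rock'] (min_width=9, slack=2)
Line 7: ['chair', 'slow'] (min_width=10, slack=1)
Line 8: ['make', 'my'] (min_width=7, slack=4)
Line 9: ['message'] (min_width=7, slack=4)

Answer: |plate for  |
|good are   |
|one paper  |
|bean happy |
|glass dirty|
|bear rock  |
|chair slow |
|make my    |
|message    |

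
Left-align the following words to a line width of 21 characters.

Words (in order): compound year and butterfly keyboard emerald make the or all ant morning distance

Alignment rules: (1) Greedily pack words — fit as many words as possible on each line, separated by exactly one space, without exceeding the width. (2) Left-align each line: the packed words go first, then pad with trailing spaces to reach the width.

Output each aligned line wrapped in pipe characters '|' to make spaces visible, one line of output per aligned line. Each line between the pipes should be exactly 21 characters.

Answer: |compound year and    |
|butterfly keyboard   |
|emerald make the or  |
|all ant morning      |
|distance             |

Derivation:
Line 1: ['compound', 'year', 'and'] (min_width=17, slack=4)
Line 2: ['butterfly', 'keyboard'] (min_width=18, slack=3)
Line 3: ['emerald', 'make', 'the', 'or'] (min_width=19, slack=2)
Line 4: ['all', 'ant', 'morning'] (min_width=15, slack=6)
Line 5: ['distance'] (min_width=8, slack=13)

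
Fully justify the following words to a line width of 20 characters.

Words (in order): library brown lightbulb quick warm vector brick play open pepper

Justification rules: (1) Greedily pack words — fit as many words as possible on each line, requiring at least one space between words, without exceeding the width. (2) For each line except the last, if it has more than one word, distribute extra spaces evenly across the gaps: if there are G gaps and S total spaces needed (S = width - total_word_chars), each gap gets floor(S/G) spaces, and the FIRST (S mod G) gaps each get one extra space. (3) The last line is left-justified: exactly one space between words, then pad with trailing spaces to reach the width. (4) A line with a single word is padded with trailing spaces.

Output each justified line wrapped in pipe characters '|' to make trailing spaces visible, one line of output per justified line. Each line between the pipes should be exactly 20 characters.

Line 1: ['library', 'brown'] (min_width=13, slack=7)
Line 2: ['lightbulb', 'quick', 'warm'] (min_width=20, slack=0)
Line 3: ['vector', 'brick', 'play'] (min_width=17, slack=3)
Line 4: ['open', 'pepper'] (min_width=11, slack=9)

Answer: |library        brown|
|lightbulb quick warm|
|vector   brick  play|
|open pepper         |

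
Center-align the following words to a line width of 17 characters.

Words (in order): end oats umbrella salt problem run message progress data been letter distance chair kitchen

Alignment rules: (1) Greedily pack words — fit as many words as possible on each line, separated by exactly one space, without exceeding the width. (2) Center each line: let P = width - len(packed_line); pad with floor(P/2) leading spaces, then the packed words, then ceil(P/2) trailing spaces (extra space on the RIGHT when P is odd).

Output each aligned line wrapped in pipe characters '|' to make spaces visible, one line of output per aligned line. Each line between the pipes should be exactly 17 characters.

Answer: |end oats umbrella|
|salt problem run |
|message progress |
|data been letter |
| distance chair  |
|     kitchen     |

Derivation:
Line 1: ['end', 'oats', 'umbrella'] (min_width=17, slack=0)
Line 2: ['salt', 'problem', 'run'] (min_width=16, slack=1)
Line 3: ['message', 'progress'] (min_width=16, slack=1)
Line 4: ['data', 'been', 'letter'] (min_width=16, slack=1)
Line 5: ['distance', 'chair'] (min_width=14, slack=3)
Line 6: ['kitchen'] (min_width=7, slack=10)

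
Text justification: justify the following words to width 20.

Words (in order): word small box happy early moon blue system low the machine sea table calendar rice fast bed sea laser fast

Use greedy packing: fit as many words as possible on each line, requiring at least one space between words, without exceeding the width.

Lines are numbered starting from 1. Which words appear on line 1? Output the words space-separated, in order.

Answer: word small box happy

Derivation:
Line 1: ['word', 'small', 'box', 'happy'] (min_width=20, slack=0)
Line 2: ['early', 'moon', 'blue'] (min_width=15, slack=5)
Line 3: ['system', 'low', 'the'] (min_width=14, slack=6)
Line 4: ['machine', 'sea', 'table'] (min_width=17, slack=3)
Line 5: ['calendar', 'rice', 'fast'] (min_width=18, slack=2)
Line 6: ['bed', 'sea', 'laser', 'fast'] (min_width=18, slack=2)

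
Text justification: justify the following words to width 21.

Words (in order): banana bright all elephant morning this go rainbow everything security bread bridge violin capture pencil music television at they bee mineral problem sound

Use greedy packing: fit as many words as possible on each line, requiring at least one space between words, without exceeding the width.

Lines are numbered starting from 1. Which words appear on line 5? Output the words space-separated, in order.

Line 1: ['banana', 'bright', 'all'] (min_width=17, slack=4)
Line 2: ['elephant', 'morning', 'this'] (min_width=21, slack=0)
Line 3: ['go', 'rainbow', 'everything'] (min_width=21, slack=0)
Line 4: ['security', 'bread', 'bridge'] (min_width=21, slack=0)
Line 5: ['violin', 'capture', 'pencil'] (min_width=21, slack=0)
Line 6: ['music', 'television', 'at'] (min_width=19, slack=2)
Line 7: ['they', 'bee', 'mineral'] (min_width=16, slack=5)
Line 8: ['problem', 'sound'] (min_width=13, slack=8)

Answer: violin capture pencil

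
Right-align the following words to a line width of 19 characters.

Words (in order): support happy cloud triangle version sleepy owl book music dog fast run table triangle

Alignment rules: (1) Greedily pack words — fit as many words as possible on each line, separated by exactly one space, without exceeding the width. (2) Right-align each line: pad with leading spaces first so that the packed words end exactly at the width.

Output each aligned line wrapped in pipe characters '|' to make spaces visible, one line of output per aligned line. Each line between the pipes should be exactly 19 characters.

Line 1: ['support', 'happy', 'cloud'] (min_width=19, slack=0)
Line 2: ['triangle', 'version'] (min_width=16, slack=3)
Line 3: ['sleepy', 'owl', 'book'] (min_width=15, slack=4)
Line 4: ['music', 'dog', 'fast', 'run'] (min_width=18, slack=1)
Line 5: ['table', 'triangle'] (min_width=14, slack=5)

Answer: |support happy cloud|
|   triangle version|
|    sleepy owl book|
| music dog fast run|
|     table triangle|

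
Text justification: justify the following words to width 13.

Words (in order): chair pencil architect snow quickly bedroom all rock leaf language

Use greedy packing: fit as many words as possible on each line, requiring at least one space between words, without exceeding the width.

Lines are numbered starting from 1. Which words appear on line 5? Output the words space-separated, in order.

Answer: rock leaf

Derivation:
Line 1: ['chair', 'pencil'] (min_width=12, slack=1)
Line 2: ['architect'] (min_width=9, slack=4)
Line 3: ['snow', 'quickly'] (min_width=12, slack=1)
Line 4: ['bedroom', 'all'] (min_width=11, slack=2)
Line 5: ['rock', 'leaf'] (min_width=9, slack=4)
Line 6: ['language'] (min_width=8, slack=5)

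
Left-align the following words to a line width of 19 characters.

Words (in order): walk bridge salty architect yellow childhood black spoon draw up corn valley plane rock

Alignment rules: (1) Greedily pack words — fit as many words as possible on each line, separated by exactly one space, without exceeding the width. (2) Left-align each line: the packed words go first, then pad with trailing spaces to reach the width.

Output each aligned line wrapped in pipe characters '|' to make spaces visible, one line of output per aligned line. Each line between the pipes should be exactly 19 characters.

Answer: |walk bridge salty  |
|architect yellow   |
|childhood black    |
|spoon draw up corn |
|valley plane rock  |

Derivation:
Line 1: ['walk', 'bridge', 'salty'] (min_width=17, slack=2)
Line 2: ['architect', 'yellow'] (min_width=16, slack=3)
Line 3: ['childhood', 'black'] (min_width=15, slack=4)
Line 4: ['spoon', 'draw', 'up', 'corn'] (min_width=18, slack=1)
Line 5: ['valley', 'plane', 'rock'] (min_width=17, slack=2)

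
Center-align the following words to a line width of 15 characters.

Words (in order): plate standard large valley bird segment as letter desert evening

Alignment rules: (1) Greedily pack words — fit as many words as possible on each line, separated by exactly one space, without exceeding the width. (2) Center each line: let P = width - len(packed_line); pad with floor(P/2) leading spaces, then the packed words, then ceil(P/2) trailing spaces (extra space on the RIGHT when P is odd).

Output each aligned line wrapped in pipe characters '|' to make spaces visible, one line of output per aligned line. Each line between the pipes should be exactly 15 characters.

Line 1: ['plate', 'standard'] (min_width=14, slack=1)
Line 2: ['large', 'valley'] (min_width=12, slack=3)
Line 3: ['bird', 'segment', 'as'] (min_width=15, slack=0)
Line 4: ['letter', 'desert'] (min_width=13, slack=2)
Line 5: ['evening'] (min_width=7, slack=8)

Answer: |plate standard |
| large valley  |
|bird segment as|
| letter desert |
|    evening    |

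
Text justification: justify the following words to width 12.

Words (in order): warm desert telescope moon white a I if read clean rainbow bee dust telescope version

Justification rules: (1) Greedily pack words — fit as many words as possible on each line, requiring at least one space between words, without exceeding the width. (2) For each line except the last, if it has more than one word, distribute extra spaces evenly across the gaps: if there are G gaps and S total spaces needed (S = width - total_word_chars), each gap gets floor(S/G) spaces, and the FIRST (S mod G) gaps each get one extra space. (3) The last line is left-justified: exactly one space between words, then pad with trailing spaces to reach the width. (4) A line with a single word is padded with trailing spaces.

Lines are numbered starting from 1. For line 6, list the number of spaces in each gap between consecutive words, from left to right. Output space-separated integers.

Answer: 2

Derivation:
Line 1: ['warm', 'desert'] (min_width=11, slack=1)
Line 2: ['telescope'] (min_width=9, slack=3)
Line 3: ['moon', 'white', 'a'] (min_width=12, slack=0)
Line 4: ['I', 'if', 'read'] (min_width=9, slack=3)
Line 5: ['clean'] (min_width=5, slack=7)
Line 6: ['rainbow', 'bee'] (min_width=11, slack=1)
Line 7: ['dust'] (min_width=4, slack=8)
Line 8: ['telescope'] (min_width=9, slack=3)
Line 9: ['version'] (min_width=7, slack=5)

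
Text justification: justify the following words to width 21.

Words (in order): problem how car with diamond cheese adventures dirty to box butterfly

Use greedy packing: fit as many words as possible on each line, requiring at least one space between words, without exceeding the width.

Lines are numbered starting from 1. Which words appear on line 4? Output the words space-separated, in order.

Line 1: ['problem', 'how', 'car', 'with'] (min_width=20, slack=1)
Line 2: ['diamond', 'cheese'] (min_width=14, slack=7)
Line 3: ['adventures', 'dirty', 'to'] (min_width=19, slack=2)
Line 4: ['box', 'butterfly'] (min_width=13, slack=8)

Answer: box butterfly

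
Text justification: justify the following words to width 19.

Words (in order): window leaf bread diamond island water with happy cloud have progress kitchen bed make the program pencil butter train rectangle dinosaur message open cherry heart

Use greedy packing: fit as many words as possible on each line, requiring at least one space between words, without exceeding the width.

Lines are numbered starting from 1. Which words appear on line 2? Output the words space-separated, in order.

Line 1: ['window', 'leaf', 'bread'] (min_width=17, slack=2)
Line 2: ['diamond', 'island'] (min_width=14, slack=5)
Line 3: ['water', 'with', 'happy'] (min_width=16, slack=3)
Line 4: ['cloud', 'have', 'progress'] (min_width=19, slack=0)
Line 5: ['kitchen', 'bed', 'make'] (min_width=16, slack=3)
Line 6: ['the', 'program', 'pencil'] (min_width=18, slack=1)
Line 7: ['butter', 'train'] (min_width=12, slack=7)
Line 8: ['rectangle', 'dinosaur'] (min_width=18, slack=1)
Line 9: ['message', 'open', 'cherry'] (min_width=19, slack=0)
Line 10: ['heart'] (min_width=5, slack=14)

Answer: diamond island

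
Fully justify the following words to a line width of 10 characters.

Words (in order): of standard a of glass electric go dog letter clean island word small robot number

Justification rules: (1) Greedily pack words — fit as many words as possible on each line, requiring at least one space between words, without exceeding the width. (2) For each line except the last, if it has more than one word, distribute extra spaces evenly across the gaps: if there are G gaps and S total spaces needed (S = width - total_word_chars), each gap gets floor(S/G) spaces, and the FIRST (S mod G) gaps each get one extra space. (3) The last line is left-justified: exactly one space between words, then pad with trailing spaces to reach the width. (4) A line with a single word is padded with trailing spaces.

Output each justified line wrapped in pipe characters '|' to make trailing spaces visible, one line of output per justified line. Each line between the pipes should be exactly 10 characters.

Line 1: ['of'] (min_width=2, slack=8)
Line 2: ['standard', 'a'] (min_width=10, slack=0)
Line 3: ['of', 'glass'] (min_width=8, slack=2)
Line 4: ['electric'] (min_width=8, slack=2)
Line 5: ['go', 'dog'] (min_width=6, slack=4)
Line 6: ['letter'] (min_width=6, slack=4)
Line 7: ['clean'] (min_width=5, slack=5)
Line 8: ['island'] (min_width=6, slack=4)
Line 9: ['word', 'small'] (min_width=10, slack=0)
Line 10: ['robot'] (min_width=5, slack=5)
Line 11: ['number'] (min_width=6, slack=4)

Answer: |of        |
|standard a|
|of   glass|
|electric  |
|go     dog|
|letter    |
|clean     |
|island    |
|word small|
|robot     |
|number    |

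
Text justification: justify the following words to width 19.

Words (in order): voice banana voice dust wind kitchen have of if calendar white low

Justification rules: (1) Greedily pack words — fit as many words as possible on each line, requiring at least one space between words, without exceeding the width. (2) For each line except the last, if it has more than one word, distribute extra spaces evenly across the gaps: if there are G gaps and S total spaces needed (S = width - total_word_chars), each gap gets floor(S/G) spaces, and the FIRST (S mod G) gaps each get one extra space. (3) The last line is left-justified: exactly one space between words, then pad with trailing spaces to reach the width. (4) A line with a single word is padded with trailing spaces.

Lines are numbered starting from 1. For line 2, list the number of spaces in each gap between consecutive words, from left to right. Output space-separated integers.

Answer: 2 2

Derivation:
Line 1: ['voice', 'banana', 'voice'] (min_width=18, slack=1)
Line 2: ['dust', 'wind', 'kitchen'] (min_width=17, slack=2)
Line 3: ['have', 'of', 'if', 'calendar'] (min_width=19, slack=0)
Line 4: ['white', 'low'] (min_width=9, slack=10)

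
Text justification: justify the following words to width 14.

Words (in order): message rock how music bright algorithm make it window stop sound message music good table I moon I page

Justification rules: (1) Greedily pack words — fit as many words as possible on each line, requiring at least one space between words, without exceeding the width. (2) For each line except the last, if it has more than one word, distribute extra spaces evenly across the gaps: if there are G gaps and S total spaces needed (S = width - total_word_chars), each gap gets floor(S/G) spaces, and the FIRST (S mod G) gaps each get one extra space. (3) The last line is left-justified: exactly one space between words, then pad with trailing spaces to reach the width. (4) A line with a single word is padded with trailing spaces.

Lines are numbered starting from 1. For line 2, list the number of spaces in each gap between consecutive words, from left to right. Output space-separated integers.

Line 1: ['message', 'rock'] (min_width=12, slack=2)
Line 2: ['how', 'music'] (min_width=9, slack=5)
Line 3: ['bright'] (min_width=6, slack=8)
Line 4: ['algorithm', 'make'] (min_width=14, slack=0)
Line 5: ['it', 'window', 'stop'] (min_width=14, slack=0)
Line 6: ['sound', 'message'] (min_width=13, slack=1)
Line 7: ['music', 'good'] (min_width=10, slack=4)
Line 8: ['table', 'I', 'moon', 'I'] (min_width=14, slack=0)
Line 9: ['page'] (min_width=4, slack=10)

Answer: 6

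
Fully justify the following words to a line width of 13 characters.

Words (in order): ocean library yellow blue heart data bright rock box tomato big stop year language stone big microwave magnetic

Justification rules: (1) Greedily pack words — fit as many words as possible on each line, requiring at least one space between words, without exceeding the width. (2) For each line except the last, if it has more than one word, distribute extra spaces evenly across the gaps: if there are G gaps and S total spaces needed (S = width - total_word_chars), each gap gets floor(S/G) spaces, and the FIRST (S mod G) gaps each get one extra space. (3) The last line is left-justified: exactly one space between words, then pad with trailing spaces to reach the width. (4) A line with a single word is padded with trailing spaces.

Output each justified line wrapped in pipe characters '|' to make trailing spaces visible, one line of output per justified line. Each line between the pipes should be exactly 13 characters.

Line 1: ['ocean', 'library'] (min_width=13, slack=0)
Line 2: ['yellow', 'blue'] (min_width=11, slack=2)
Line 3: ['heart', 'data'] (min_width=10, slack=3)
Line 4: ['bright', 'rock'] (min_width=11, slack=2)
Line 5: ['box', 'tomato'] (min_width=10, slack=3)
Line 6: ['big', 'stop', 'year'] (min_width=13, slack=0)
Line 7: ['language'] (min_width=8, slack=5)
Line 8: ['stone', 'big'] (min_width=9, slack=4)
Line 9: ['microwave'] (min_width=9, slack=4)
Line 10: ['magnetic'] (min_width=8, slack=5)

Answer: |ocean library|
|yellow   blue|
|heart    data|
|bright   rock|
|box    tomato|
|big stop year|
|language     |
|stone     big|
|microwave    |
|magnetic     |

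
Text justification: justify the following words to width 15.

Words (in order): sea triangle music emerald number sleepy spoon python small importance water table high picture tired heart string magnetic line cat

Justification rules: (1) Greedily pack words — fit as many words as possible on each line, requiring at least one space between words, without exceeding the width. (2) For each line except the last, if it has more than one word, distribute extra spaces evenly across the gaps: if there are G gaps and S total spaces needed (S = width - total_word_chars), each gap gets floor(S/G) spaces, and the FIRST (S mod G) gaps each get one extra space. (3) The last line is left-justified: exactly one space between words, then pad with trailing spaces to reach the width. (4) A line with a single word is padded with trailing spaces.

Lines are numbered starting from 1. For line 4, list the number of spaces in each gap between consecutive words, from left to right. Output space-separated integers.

Line 1: ['sea', 'triangle'] (min_width=12, slack=3)
Line 2: ['music', 'emerald'] (min_width=13, slack=2)
Line 3: ['number', 'sleepy'] (min_width=13, slack=2)
Line 4: ['spoon', 'python'] (min_width=12, slack=3)
Line 5: ['small'] (min_width=5, slack=10)
Line 6: ['importance'] (min_width=10, slack=5)
Line 7: ['water', 'table'] (min_width=11, slack=4)
Line 8: ['high', 'picture'] (min_width=12, slack=3)
Line 9: ['tired', 'heart'] (min_width=11, slack=4)
Line 10: ['string', 'magnetic'] (min_width=15, slack=0)
Line 11: ['line', 'cat'] (min_width=8, slack=7)

Answer: 4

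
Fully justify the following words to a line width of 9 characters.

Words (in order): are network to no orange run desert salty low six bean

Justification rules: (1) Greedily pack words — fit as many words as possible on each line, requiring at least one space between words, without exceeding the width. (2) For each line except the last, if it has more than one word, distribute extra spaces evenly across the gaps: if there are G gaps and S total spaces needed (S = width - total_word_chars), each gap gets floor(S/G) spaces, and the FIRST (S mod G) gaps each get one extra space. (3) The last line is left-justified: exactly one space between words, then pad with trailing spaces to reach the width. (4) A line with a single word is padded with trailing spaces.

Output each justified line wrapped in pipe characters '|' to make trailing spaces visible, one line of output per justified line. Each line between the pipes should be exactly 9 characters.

Line 1: ['are'] (min_width=3, slack=6)
Line 2: ['network'] (min_width=7, slack=2)
Line 3: ['to', 'no'] (min_width=5, slack=4)
Line 4: ['orange'] (min_width=6, slack=3)
Line 5: ['run'] (min_width=3, slack=6)
Line 6: ['desert'] (min_width=6, slack=3)
Line 7: ['salty', 'low'] (min_width=9, slack=0)
Line 8: ['six', 'bean'] (min_width=8, slack=1)

Answer: |are      |
|network  |
|to     no|
|orange   |
|run      |
|desert   |
|salty low|
|six bean |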